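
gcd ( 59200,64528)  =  592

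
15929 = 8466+7463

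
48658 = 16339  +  32319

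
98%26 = 20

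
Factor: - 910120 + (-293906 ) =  - 1204026 = - 2^1 * 3^1*200671^1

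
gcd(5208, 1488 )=744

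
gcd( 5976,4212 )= 36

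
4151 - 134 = 4017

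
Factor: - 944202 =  - 2^1*3^1*7^1*22481^1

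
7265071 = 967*7513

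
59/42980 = 59/42980=0.00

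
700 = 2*350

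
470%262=208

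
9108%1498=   120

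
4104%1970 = 164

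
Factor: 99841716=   2^2*3^2*13^1*213337^1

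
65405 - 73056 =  - 7651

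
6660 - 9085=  - 2425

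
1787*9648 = 17240976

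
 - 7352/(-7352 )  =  1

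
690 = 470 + 220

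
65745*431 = 28336095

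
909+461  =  1370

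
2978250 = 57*52250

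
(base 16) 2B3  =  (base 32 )lj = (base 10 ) 691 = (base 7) 2005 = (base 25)12g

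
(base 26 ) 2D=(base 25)2F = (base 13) 50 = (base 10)65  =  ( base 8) 101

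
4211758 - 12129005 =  - 7917247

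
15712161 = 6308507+9403654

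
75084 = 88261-13177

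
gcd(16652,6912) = 4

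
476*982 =467432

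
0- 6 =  - 6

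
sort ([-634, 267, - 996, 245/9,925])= [ - 996,- 634, 245/9,267, 925 ] 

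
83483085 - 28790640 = 54692445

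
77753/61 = 1274 + 39/61= 1274.64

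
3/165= 1/55  =  0.02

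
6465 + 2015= 8480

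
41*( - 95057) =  - 3897337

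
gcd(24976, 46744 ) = 8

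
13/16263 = 1/1251 = 0.00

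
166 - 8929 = - 8763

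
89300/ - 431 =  - 208 + 348/431 = - 207.19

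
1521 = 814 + 707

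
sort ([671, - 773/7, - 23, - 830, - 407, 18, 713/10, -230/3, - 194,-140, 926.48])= [ - 830 , - 407, - 194, - 140 , - 773/7 ,-230/3, - 23, 18, 713/10, 671,  926.48]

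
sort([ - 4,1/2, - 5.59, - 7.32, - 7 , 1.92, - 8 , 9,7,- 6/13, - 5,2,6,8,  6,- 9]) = [ - 9, - 8, - 7.32, - 7, - 5.59 , - 5, - 4, - 6/13,  1/2,1.92,2,6, 6, 7,8,9 ]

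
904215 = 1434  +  902781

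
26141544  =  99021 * 264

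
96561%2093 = 283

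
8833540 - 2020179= 6813361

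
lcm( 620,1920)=59520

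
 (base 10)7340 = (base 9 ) 11055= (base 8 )16254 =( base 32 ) 75c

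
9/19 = 9/19 =0.47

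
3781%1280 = 1221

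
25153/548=45 + 493/548=45.90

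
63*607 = 38241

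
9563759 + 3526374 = 13090133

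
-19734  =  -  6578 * 3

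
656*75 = 49200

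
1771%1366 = 405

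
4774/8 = 596 + 3/4 = 596.75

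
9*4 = 36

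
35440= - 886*( - 40 ) 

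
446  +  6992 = 7438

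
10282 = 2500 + 7782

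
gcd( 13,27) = 1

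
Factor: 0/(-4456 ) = 0^1 = 0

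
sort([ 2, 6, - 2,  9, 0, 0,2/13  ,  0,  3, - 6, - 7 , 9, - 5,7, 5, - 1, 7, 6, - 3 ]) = [ - 7, - 6, - 5, - 3, - 2, - 1,  0, 0,0, 2/13, 2 , 3,5, 6 , 6,7,7, 9,9]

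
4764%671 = 67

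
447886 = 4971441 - 4523555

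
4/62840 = 1/15710=0.00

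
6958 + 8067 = 15025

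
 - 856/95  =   - 856/95  =  - 9.01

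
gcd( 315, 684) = 9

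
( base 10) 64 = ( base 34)1U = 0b1000000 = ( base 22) 2k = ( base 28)28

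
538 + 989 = 1527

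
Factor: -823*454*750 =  - 280231500 = - 2^2*3^1*5^3*227^1*823^1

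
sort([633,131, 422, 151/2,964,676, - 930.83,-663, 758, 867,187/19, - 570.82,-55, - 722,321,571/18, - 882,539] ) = [ - 930.83,  -  882,-722, - 663, - 570.82, - 55,187/19 , 571/18,151/2,131,321,422,  539,633,676,758, 867,964]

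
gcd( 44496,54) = 54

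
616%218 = 180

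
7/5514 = 7/5514 = 0.00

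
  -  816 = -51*16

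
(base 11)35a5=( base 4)1021221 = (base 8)11151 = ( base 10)4713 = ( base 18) e9f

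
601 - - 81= 682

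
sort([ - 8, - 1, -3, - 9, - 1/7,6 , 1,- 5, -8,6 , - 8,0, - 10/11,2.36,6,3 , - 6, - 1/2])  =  [ - 9,- 8, - 8 ,- 8, - 6,-5,-3, - 1 , - 10/11, - 1/2, - 1/7, 0,  1, 2.36, 3, 6, 6,6 ]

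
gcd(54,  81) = 27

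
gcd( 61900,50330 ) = 10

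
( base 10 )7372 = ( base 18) 14DA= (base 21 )GF1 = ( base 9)11101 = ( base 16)1CCC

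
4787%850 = 537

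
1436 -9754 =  - 8318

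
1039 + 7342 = 8381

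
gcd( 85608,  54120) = 984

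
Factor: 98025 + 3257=2^1*89^1*569^1 = 101282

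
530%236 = 58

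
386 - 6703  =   - 6317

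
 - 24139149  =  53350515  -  77489664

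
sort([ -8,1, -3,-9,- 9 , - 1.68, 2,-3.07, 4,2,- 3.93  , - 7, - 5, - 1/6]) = [  -  9,-9, - 8,-7  ,  -  5 , -3.93,-3.07, -3 , - 1.68, - 1/6,1, 2 , 2,4 ] 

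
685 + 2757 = 3442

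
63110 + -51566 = 11544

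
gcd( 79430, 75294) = 94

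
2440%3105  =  2440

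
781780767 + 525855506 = 1307636273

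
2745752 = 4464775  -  1719023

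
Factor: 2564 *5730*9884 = 2^5*3^1*5^1*7^1 *191^1 * 353^1  *  641^1 = 145212960480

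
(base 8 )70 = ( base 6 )132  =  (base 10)56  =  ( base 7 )110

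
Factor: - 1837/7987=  - 7^ (-2)*11^1*163^ ( -1)*167^1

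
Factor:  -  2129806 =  - 2^1 * 7^1 * 149^1*1021^1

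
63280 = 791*80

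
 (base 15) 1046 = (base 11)2649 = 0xd71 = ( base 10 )3441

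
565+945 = 1510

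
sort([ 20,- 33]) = [ - 33,  20 ]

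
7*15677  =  109739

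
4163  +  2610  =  6773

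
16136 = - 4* ( - 4034)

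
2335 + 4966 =7301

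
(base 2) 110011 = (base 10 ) 51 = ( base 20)2B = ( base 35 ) 1G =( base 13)3c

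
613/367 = 1 + 246/367  =  1.67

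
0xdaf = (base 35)2U3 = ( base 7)13133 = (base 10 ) 3503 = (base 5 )103003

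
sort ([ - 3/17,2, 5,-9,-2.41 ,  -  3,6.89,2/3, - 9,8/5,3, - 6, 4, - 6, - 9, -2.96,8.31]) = [  -  9, - 9, - 9, - 6, - 6, - 3,  -  2.96,  -  2.41, - 3/17,  2/3, 8/5, 2,3,  4, 5,6.89, 8.31 ]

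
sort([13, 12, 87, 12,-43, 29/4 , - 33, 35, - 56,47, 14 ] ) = [ -56,-43,-33,  29/4, 12, 12 , 13,  14,35 , 47,87]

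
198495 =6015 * 33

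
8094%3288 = 1518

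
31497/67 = 470+7/67 = 470.10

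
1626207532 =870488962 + 755718570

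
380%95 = 0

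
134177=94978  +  39199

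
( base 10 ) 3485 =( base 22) 749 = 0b110110011101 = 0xD9D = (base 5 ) 102420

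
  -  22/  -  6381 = 22/6381 = 0.00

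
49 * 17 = 833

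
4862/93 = 52 + 26/93 =52.28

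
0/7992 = 0 = 0.00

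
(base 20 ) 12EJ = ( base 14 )345d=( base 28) bgr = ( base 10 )9099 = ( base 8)21613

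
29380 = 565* 52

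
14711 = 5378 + 9333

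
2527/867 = 2527/867 = 2.91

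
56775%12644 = 6199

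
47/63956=47/63956=0.00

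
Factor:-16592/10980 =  - 68/45 = - 2^2 * 3^(  -  2) * 5^(- 1 )*17^1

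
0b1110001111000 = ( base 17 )183c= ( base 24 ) CFG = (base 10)7288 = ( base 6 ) 53424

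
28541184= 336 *84944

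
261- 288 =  - 27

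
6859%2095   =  574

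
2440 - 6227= -3787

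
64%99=64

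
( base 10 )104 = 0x68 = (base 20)54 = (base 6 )252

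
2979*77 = 229383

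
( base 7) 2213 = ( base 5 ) 11134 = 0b1100011010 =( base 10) 794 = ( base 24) 192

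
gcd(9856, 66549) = 7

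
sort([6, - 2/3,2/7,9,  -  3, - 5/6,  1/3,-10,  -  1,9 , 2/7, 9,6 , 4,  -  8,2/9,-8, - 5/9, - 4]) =[ - 10, - 8, -8, - 4, - 3,-1,  -  5/6,  -  2/3, - 5/9 , 2/9 , 2/7 , 2/7,1/3, 4,6,6,9, 9,9]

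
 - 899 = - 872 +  - 27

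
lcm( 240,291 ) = 23280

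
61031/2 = 30515 + 1/2 = 30515.50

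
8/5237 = 8/5237 = 0.00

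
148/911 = 148/911= 0.16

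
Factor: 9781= 9781^1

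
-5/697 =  - 5/697 = -  0.01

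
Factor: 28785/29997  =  3^ ( - 2)*5^1 *11^(  -  1)*19^1= 95/99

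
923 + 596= 1519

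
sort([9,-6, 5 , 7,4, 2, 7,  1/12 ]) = [-6,1/12, 2, 4, 5 , 7, 7, 9 ] 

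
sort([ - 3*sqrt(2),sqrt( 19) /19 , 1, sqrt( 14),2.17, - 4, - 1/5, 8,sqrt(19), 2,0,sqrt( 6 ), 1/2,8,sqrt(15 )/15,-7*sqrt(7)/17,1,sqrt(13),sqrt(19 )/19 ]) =[-3 * sqrt( 2 ), -4, - 7*sqrt (7 )/17,- 1/5,0,sqrt( 19 )/19, sqrt(19 )/19,sqrt(15) /15,1/2,1,1,2,2.17, sqrt( 6 ), sqrt(13),sqrt(14),sqrt(19),  8  ,  8 ] 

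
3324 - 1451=1873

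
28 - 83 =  - 55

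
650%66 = 56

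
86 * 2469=212334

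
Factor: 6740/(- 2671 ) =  - 2^2*5^1*337^1*2671^( - 1 ) 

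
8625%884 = 669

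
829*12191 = 10106339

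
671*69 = 46299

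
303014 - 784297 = - 481283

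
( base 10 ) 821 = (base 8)1465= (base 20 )211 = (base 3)1010102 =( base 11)687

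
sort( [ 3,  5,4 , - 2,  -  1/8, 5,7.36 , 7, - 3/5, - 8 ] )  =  [ - 8, - 2, - 3/5,-1/8, 3,4, 5,5, 7,  7.36 ] 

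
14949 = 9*1661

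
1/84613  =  1/84613 = 0.00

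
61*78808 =4807288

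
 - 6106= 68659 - 74765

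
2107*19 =40033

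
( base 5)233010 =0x2139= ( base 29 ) a38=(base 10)8505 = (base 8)20471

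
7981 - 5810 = 2171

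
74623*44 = 3283412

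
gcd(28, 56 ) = 28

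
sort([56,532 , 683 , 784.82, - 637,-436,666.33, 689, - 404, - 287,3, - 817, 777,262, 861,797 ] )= [ - 817, - 637,- 436, - 404, - 287,3,56,262,532,666.33, 683,689,777,784.82,797,  861 ] 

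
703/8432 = 703/8432 = 0.08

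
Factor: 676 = 2^2*13^2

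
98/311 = 98/311  =  0.32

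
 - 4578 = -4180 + -398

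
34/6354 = 17/3177 = 0.01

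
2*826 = 1652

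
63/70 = 9/10 = 0.90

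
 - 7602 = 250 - 7852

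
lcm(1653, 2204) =6612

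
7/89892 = 7/89892 = 0.00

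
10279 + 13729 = 24008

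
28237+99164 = 127401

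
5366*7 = 37562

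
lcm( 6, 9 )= 18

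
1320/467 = 2 + 386/467 = 2.83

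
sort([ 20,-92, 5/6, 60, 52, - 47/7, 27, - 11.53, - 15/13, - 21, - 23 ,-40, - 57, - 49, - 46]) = [ - 92, - 57,  -  49, - 46, - 40, - 23, - 21, - 11.53, - 47/7, - 15/13, 5/6 , 20 , 27, 52,60]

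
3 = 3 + 0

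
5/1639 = 5/1639 =0.00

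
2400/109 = 2400/109 = 22.02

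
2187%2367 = 2187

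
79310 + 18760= 98070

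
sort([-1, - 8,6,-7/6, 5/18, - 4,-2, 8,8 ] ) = [-8, -4,-2,-7/6, - 1, 5/18, 6, 8, 8 ]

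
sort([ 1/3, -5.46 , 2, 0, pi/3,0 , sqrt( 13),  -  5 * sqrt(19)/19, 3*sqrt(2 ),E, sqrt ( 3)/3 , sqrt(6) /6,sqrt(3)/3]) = [-5.46,-5*sqrt(19) /19,0, 0,1/3,  sqrt( 6) /6,sqrt (3) /3, sqrt(3 ) /3, pi/3,  2, E, sqrt(13 ), 3*sqrt(2) ] 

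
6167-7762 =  - 1595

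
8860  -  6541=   2319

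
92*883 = 81236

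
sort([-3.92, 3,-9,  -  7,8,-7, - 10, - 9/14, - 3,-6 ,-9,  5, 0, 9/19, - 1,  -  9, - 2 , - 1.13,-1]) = [ -10,-9,  -  9 ,  -  9, - 7 , - 7, - 6,-3.92 , - 3, - 2,-1.13, - 1, - 1 ,-9/14 , 0,9/19,  3, 5,8]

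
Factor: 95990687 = 13^1 * 17^1*434347^1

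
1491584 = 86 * 17344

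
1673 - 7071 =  - 5398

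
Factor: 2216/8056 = 19^( - 1)*53^( - 1) * 277^1 = 277/1007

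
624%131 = 100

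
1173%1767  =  1173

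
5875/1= 5875 = 5875.00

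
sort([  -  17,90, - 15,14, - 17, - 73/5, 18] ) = [ - 17, - 17 , - 15, - 73/5,14, 18,90] 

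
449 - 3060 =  - 2611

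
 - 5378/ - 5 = 1075 + 3/5= 1075.60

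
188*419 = 78772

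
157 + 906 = 1063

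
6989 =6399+590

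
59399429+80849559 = 140248988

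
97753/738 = 132 + 337/738 = 132.46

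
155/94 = 1  +  61/94= 1.65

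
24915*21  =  523215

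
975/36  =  325/12 = 27.08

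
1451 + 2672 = 4123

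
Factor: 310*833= 258230= 2^1*5^1*7^2*17^1*31^1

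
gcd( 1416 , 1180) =236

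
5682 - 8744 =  -3062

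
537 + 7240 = 7777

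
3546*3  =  10638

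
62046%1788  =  1254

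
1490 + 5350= 6840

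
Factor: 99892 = 2^2 * 13^1*17^1 * 113^1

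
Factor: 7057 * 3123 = 3^2 * 347^1*7057^1 = 22039011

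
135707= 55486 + 80221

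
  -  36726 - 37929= -74655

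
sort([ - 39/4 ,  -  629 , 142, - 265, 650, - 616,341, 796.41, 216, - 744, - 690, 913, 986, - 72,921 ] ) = [ -744, - 690, - 629, - 616, -265, - 72,-39/4, 142, 216, 341, 650,796.41, 913,  921, 986]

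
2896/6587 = 2896/6587  =  0.44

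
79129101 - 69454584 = 9674517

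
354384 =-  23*(-15408) 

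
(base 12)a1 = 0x79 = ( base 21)5g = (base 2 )1111001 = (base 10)121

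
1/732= 1/732 = 0.00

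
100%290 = 100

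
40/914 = 20/457  =  0.04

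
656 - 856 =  - 200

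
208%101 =6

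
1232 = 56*22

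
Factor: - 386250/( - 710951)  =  2^1*3^1*5^4* 103^1* 710951^(-1)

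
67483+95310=162793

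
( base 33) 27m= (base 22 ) 50B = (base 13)1150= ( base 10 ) 2431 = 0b100101111111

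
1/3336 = 1/3336 =0.00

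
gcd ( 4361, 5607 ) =623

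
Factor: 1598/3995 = 2^1 * 5^( - 1)  =  2/5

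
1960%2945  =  1960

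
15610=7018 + 8592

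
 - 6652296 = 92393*( - 72 ) 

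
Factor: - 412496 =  - 2^4 * 7^1*29^1*127^1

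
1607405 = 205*7841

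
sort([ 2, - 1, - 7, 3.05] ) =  [ - 7, - 1,2, 3.05] 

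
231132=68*3399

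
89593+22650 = 112243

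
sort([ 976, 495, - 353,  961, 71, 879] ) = [ - 353, 71,495 , 879,961, 976 ]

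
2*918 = 1836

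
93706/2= 46853 = 46853.00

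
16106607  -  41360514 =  - 25253907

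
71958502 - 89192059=-17233557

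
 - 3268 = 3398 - 6666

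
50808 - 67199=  - 16391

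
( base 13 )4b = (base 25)2d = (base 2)111111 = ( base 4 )333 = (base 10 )63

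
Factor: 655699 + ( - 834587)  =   -2^3*59^1*379^1 = - 178888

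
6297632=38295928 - 31998296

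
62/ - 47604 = - 31/23802 = - 0.00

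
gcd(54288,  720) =144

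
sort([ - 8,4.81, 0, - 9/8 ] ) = [- 8,-9/8,  0,4.81]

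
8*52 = 416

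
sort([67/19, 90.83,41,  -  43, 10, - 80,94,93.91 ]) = [ - 80,-43 , 67/19, 10,41,90.83,93.91,94] 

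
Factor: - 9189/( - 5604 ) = 3063/1868 = 2^( - 2) *3^1*467^( - 1) * 1021^1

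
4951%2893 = 2058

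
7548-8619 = - 1071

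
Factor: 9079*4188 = 2^2*3^1*7^1 * 349^1*1297^1  =  38022852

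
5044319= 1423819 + 3620500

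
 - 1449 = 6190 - 7639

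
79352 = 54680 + 24672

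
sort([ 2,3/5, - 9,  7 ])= [ - 9,3/5,2, 7]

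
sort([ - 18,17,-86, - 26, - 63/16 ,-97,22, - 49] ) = [ - 97, - 86, - 49, - 26, - 18, - 63/16,17,22 ] 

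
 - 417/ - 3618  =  139/1206= 0.12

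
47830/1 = 47830 = 47830.00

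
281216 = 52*5408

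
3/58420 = 3/58420 = 0.00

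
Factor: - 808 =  - 2^3* 101^1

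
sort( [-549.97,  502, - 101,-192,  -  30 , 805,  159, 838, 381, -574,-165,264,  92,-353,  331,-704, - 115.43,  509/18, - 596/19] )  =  [ - 704 , -574, - 549.97, - 353, - 192, - 165, - 115.43, -101,-596/19, - 30,509/18, 92,159,  264, 331,381 , 502, 805, 838] 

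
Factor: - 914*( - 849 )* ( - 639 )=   -  495855054= - 2^1*3^3*71^1*283^1*457^1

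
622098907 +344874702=966973609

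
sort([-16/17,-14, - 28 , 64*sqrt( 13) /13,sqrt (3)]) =[ - 28, - 14,  -  16/17,sqrt( 3 ), 64 * sqrt( 13)/13]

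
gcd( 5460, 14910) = 210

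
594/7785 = 66/865 =0.08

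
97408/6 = 16234 + 2/3  =  16234.67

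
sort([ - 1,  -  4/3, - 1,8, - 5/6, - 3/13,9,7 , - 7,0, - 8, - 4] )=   [  -  8,  -  7,-4, - 4/3, - 1,-1, - 5/6,  -  3/13, 0,7,8, 9] 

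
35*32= 1120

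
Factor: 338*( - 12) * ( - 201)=815256 = 2^3* 3^2*13^2*67^1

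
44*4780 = 210320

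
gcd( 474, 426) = 6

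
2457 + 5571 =8028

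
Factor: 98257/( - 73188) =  - 2^(-2)*3^(- 2) * 19^( - 1)*107^( - 1) *98257^1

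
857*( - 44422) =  - 38069654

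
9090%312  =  42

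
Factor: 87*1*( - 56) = - 2^3*3^1*7^1*29^1 = - 4872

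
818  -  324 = 494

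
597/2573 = 597/2573 = 0.23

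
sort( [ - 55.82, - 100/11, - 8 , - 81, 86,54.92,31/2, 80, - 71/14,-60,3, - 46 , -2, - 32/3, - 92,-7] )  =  [  -  92 , - 81, - 60, - 55.82, - 46, - 32/3,  -  100/11, - 8, - 7, - 71/14, - 2, 3,31/2, 54.92, 80, 86 ]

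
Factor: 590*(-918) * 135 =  - 73118700 = - 2^2* 3^6*5^2 * 17^1 * 59^1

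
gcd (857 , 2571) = 857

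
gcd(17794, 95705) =1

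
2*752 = 1504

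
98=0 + 98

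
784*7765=6087760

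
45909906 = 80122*573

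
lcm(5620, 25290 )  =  50580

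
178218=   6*29703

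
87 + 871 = 958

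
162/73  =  2 + 16/73 = 2.22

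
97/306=97/306 = 0.32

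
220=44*5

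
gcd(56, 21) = 7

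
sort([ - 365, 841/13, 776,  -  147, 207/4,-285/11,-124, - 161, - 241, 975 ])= [-365,  -  241,-161,- 147,-124, - 285/11, 207/4 , 841/13, 776,  975] 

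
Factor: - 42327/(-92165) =3^2*5^( - 1)*4703^1*18433^(-1)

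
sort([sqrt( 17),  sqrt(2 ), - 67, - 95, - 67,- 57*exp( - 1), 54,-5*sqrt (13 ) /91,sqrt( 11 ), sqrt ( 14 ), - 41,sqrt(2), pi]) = [-95, - 67, - 67, - 41,-57*exp( - 1 ), - 5*sqrt( 13 ) /91 , sqrt(2 ) , sqrt(2 ) , pi,sqrt(11),sqrt( 14), sqrt( 17 ) , 54]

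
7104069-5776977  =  1327092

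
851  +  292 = 1143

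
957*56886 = 54439902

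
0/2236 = 0 = 0.00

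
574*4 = 2296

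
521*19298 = 10054258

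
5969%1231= 1045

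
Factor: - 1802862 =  - 2^1*3^2*37^1*2707^1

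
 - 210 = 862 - 1072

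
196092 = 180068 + 16024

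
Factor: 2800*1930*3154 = 17044216000 = 2^6*5^3*7^1*19^1*83^1*193^1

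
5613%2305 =1003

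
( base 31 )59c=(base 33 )4me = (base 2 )1001111101000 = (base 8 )11750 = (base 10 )5096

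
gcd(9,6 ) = 3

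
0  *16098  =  0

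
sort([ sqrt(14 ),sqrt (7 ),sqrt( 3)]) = [sqrt (3 ), sqrt(7 ),sqrt( 14)]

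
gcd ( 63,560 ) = 7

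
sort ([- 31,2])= [-31, 2]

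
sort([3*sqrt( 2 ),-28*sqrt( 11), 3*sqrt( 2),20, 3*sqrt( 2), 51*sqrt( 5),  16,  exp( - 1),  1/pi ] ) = [ - 28*sqrt(11 ),  1/pi,  exp (-1), 3*sqrt( 2 ),  3*sqrt ( 2 ) , 3 * sqrt( 2),16,20 , 51* sqrt( 5)]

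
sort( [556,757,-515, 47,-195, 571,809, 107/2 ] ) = [ - 515 ,-195,47,107/2,556 , 571, 757,809 ] 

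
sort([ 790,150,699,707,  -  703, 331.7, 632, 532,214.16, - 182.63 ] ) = [ - 703, - 182.63,  150, 214.16, 331.7,532, 632,699, 707, 790 ] 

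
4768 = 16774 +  - 12006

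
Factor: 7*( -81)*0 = 0^1 = 0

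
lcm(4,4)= 4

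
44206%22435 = 21771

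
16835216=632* 26638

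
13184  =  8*1648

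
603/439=1 + 164/439 =1.37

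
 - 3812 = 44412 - 48224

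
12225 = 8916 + 3309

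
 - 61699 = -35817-25882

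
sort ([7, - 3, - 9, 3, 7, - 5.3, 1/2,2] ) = [ - 9, - 5.3,-3, 1/2, 2, 3, 7, 7]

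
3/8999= 3/8999  =  0.00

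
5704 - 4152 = 1552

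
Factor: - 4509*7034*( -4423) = 140281221438 = 2^1 * 3^3*  167^1*3517^1 * 4423^1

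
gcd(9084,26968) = 4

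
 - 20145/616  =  -20145/616 = - 32.70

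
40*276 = 11040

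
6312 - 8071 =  - 1759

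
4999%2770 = 2229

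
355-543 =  - 188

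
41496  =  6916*6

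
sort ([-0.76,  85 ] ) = [-0.76,85]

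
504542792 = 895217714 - 390674922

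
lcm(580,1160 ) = 1160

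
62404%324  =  196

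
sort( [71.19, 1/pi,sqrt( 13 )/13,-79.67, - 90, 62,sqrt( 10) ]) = [-90, - 79.67 , sqrt(13 ) /13,1/pi, sqrt(10),62, 71.19]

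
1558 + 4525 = 6083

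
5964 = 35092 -29128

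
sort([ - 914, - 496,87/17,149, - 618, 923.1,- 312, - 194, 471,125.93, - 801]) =[- 914,-801,- 618,  -  496, - 312,  -  194,87/17,  125.93,149, 471,923.1 ] 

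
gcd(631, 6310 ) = 631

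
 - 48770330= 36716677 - 85487007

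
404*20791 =8399564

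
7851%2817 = 2217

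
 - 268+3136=2868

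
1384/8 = 173 = 173.00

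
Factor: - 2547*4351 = - 11081997 = - 3^2*19^1*229^1*283^1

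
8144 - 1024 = 7120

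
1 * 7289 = 7289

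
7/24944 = 7/24944 = 0.00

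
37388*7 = 261716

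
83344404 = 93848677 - 10504273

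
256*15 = 3840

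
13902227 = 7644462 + 6257765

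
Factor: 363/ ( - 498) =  - 121/166 = - 2^( - 1)  *  11^2*83^( - 1 ) 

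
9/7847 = 9/7847 = 0.00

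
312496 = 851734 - 539238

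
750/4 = 187  +  1/2 = 187.50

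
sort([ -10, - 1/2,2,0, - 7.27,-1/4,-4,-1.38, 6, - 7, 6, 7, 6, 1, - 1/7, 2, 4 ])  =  [ - 10,  -  7.27,  -  7,-4,-1.38,- 1/2,-1/4,  -  1/7 , 0,1,2,  2,4, 6,6, 6, 7 ] 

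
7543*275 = 2074325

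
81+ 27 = 108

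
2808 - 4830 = -2022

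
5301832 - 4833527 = 468305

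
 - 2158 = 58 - 2216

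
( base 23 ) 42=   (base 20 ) 4E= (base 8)136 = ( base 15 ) 64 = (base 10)94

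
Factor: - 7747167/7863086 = -2^ ( - 1 ) *3^1 * 7^( - 1)*11^( - 1)*113^1 * 22853^1*51059^ ( - 1)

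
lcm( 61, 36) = 2196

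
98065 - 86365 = 11700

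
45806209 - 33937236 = 11868973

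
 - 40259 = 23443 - 63702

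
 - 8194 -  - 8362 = 168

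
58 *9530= 552740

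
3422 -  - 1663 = 5085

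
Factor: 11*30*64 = 2^7 * 3^1*5^1*11^1= 21120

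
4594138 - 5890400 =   -  1296262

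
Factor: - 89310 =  - 2^1 *3^1*5^1*13^1 * 229^1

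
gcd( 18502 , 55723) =1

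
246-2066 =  - 1820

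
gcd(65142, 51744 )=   462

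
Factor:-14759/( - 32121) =3^( - 2)*43^ ( - 1)*83^( - 1 )*14759^1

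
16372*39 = 638508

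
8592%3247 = 2098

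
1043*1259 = 1313137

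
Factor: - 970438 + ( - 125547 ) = - 1095985=- 5^1*11^1*19927^1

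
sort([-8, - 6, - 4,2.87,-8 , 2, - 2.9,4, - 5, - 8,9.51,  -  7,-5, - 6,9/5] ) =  [ - 8, - 8, - 8,  -  7 ,-6, - 6, - 5, - 5,-4, - 2.9,9/5,2,2.87, 4,9.51 ] 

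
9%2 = 1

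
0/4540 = 0 = 0.00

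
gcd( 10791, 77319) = 99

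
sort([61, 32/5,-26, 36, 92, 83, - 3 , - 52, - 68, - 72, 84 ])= [-72, - 68, - 52,-26,  -  3, 32/5, 36, 61, 83,84, 92]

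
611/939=611/939 = 0.65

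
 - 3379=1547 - 4926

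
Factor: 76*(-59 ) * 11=-49324 = - 2^2*11^1*19^1 * 59^1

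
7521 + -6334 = 1187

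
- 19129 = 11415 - 30544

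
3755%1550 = 655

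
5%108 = 5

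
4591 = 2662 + 1929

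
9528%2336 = 184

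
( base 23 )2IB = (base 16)5cb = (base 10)1483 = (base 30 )1jd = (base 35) 17d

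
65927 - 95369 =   -  29442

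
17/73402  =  17/73402 = 0.00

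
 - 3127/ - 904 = 3 + 415/904 = 3.46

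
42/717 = 14/239 = 0.06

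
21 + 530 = 551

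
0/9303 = 0 = 0.00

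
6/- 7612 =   -  1 + 3803/3806 = -0.00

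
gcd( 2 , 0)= 2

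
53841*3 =161523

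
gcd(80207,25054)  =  1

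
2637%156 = 141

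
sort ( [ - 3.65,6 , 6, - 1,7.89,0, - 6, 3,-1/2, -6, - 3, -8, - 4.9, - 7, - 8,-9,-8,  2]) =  [ - 9, - 8,-8,- 8, -7, - 6, - 6, - 4.9,-3.65,- 3, - 1,-1/2, 0, 2,  3,  6, 6,  7.89] 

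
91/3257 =91/3257= 0.03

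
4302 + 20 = 4322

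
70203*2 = 140406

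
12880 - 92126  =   - 79246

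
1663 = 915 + 748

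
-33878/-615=55 + 53/615 = 55.09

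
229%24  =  13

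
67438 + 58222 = 125660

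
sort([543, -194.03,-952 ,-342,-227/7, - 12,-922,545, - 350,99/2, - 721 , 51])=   [-952,-922, -721, - 350, - 342, -194.03,-227/7, - 12, 99/2, 51,543,  545 ]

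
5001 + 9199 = 14200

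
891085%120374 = 48467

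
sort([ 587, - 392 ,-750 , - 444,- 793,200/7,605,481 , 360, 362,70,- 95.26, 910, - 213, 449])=[ - 793, - 750, - 444, - 392, - 213,- 95.26,  200/7,70,  360,  362,  449,481,587, 605, 910] 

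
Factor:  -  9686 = - 2^1 * 29^1 * 167^1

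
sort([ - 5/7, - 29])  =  [ - 29, - 5/7 ] 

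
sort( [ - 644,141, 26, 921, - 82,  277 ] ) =[  -  644, -82,26,141,277  ,  921 ] 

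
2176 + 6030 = 8206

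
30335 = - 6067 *( - 5 )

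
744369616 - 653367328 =91002288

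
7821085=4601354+3219731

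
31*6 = 186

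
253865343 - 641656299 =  - 387790956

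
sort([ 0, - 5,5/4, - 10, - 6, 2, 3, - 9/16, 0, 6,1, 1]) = [ - 10, - 6 , - 5,-9/16, 0,0,1,1 , 5/4, 2,3,  6] 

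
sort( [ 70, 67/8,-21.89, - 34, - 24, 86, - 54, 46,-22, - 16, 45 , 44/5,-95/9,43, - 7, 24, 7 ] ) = [ - 54,-34,- 24, - 22, - 21.89, - 16,- 95/9, - 7,7,  67/8,44/5,24, 43,45, 46, 70, 86 ] 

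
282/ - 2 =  - 141 + 0/1 = - 141.00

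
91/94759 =13/13537 = 0.00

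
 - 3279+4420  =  1141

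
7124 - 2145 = 4979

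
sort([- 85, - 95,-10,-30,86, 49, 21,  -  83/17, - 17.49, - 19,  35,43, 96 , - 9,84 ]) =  [ - 95, - 85,-30, - 19, - 17.49, - 10,  -  9,-83/17,21,35,  43,49, 84, 86,  96 ]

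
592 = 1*592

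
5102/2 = 2551 = 2551.00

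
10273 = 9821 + 452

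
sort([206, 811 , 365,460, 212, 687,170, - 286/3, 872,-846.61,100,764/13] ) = [ - 846.61,-286/3,764/13, 100, 170,  206,212,365,460,687,811,872 ] 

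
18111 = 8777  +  9334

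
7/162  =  7/162 = 0.04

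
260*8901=2314260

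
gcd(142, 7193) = 1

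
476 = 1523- 1047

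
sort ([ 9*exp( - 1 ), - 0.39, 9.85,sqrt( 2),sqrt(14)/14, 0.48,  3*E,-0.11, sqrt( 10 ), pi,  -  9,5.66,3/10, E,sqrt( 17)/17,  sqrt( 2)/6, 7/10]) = [ - 9, - 0.39,- 0.11,  sqrt(2)/6,sqrt(17)/17,sqrt( 14)/14, 3/10,0.48, 7/10, sqrt( 2 ),E, pi,sqrt(10), 9*exp ( - 1),5.66,3*E,9.85]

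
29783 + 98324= 128107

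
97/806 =97/806 = 0.12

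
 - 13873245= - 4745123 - 9128122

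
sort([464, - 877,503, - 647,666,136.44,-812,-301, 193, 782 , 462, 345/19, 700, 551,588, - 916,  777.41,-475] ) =[ - 916, -877,  -  812 , - 647,  -  475, - 301, 345/19,136.44, 193,462,464,503,551, 588, 666, 700, 777.41,782]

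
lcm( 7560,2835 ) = 22680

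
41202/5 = 8240+2/5 = 8240.40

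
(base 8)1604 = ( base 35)PP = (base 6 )4100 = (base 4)32010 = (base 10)900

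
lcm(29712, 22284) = 89136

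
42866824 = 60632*707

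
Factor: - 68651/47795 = -5^(  -  1) * 11^( - 1 )*79^1= - 79/55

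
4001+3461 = 7462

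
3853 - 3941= - 88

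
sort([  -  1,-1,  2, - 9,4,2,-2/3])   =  [ -9,-1, -1, - 2/3,2, 2,4] 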